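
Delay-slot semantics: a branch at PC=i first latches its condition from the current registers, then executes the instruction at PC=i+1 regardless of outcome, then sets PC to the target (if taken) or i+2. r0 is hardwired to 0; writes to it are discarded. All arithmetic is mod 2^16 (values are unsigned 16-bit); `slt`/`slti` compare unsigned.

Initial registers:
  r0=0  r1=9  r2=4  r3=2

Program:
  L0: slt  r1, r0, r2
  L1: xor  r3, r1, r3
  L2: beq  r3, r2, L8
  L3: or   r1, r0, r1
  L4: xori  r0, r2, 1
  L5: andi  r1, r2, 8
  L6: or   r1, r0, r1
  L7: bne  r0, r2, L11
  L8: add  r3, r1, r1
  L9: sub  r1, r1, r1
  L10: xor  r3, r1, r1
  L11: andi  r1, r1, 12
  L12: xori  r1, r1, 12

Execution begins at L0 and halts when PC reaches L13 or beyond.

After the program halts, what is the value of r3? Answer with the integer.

  step pc=0: slt  r1, r0, r2  regs=(0,1,4,2)
  step pc=1: xor  r3, r1, r3  regs=(0,1,4,3)
  step pc=2: beq  r3, r2, L8  cond=F  regs=(0,1,4,3)
  step pc=3: or   r1, r0, r1  regs=(0,1,4,3)
  step pc=4: xori  r0, r2, 1  regs=(0,1,4,3)
  step pc=5: andi  r1, r2, 8  regs=(0,0,4,3)
  step pc=6: or   r1, r0, r1  regs=(0,0,4,3)
  step pc=7: bne  r0, r2, L11  cond=T  regs=(0,0,4,3)
  step pc=8: add  r3, r1, r1  regs=(0,0,4,0)
  step pc=11: andi  r1, r1, 12  regs=(0,0,4,0)
  step pc=12: xori  r1, r1, 12  regs=(0,12,4,0)

0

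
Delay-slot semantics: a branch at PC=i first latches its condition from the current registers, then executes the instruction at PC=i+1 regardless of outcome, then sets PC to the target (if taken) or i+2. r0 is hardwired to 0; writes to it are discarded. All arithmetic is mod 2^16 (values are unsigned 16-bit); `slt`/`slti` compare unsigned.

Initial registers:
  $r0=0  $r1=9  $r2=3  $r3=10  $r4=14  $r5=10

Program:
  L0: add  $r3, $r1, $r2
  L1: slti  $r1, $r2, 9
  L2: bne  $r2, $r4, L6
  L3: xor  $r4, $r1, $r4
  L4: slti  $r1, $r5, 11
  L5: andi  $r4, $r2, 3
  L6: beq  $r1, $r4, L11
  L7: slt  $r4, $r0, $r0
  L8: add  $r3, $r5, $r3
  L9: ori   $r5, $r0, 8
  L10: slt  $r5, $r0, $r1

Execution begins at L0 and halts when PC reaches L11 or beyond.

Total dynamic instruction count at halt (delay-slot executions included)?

PC=0  add  $r3, $r1, $r2     | $r0=0 $r1=9 $r2=3 $r3=12 $r4=14 $r5=10
PC=1  slti  $r1, $r2, 9      | $r0=0 $r1=1 $r2=3 $r3=12 $r4=14 $r5=10
PC=2  bne  $r2, $r4, L6      | $r0=0 $r1=1 $r2=3 $r3=12 $r4=14 $r5=10  [TAKEN]
PC=3  xor  $r4, $r1, $r4     | $r0=0 $r1=1 $r2=3 $r3=12 $r4=15 $r5=10
PC=6  beq  $r1, $r4, L11     | $r0=0 $r1=1 $r2=3 $r3=12 $r4=15 $r5=10  [not taken]
PC=7  slt  $r4, $r0, $r0     | $r0=0 $r1=1 $r2=3 $r3=12 $r4=0 $r5=10
PC=8  add  $r3, $r5, $r3     | $r0=0 $r1=1 $r2=3 $r3=22 $r4=0 $r5=10
PC=9  ori   $r5, $r0, 8      | $r0=0 $r1=1 $r2=3 $r3=22 $r4=0 $r5=8
PC=10 slt  $r5, $r0, $r1     | $r0=0 $r1=1 $r2=3 $r3=22 $r4=0 $r5=1

9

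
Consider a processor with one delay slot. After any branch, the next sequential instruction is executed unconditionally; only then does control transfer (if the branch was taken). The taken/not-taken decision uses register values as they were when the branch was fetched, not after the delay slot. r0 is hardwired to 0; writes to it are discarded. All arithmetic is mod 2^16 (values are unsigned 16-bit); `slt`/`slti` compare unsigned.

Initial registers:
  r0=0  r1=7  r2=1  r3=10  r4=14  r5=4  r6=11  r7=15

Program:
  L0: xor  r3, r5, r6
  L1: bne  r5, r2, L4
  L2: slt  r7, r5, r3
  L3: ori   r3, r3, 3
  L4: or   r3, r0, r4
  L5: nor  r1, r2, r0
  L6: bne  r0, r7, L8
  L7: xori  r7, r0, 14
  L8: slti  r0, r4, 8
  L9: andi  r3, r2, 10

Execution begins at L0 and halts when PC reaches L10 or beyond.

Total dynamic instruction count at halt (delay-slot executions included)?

  step pc=0: xor  r3, r5, r6  regs=(0,7,1,15,14,4,11,15)
  step pc=1: bne  r5, r2, L4  cond=T  regs=(0,7,1,15,14,4,11,15)
  step pc=2: slt  r7, r5, r3  regs=(0,7,1,15,14,4,11,1)
  step pc=4: or   r3, r0, r4  regs=(0,7,1,14,14,4,11,1)
  step pc=5: nor  r1, r2, r0  regs=(0,65534,1,14,14,4,11,1)
  step pc=6: bne  r0, r7, L8  cond=T  regs=(0,65534,1,14,14,4,11,1)
  step pc=7: xori  r7, r0, 14  regs=(0,65534,1,14,14,4,11,14)
  step pc=8: slti  r0, r4, 8  regs=(0,65534,1,14,14,4,11,14)
  step pc=9: andi  r3, r2, 10  regs=(0,65534,1,0,14,4,11,14)

9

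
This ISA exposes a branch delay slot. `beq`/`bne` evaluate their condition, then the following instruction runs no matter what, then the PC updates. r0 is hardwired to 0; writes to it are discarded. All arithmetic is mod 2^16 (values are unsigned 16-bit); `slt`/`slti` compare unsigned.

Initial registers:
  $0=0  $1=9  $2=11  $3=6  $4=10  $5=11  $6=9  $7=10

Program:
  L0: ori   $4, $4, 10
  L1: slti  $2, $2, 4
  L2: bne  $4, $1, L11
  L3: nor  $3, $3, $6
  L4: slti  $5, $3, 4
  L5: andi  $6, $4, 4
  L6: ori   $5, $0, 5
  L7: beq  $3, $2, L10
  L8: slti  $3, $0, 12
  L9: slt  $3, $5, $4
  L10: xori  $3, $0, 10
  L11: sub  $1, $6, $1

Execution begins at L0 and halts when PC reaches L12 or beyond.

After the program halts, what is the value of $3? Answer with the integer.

65520

  step pc=0: ori   $4, $4, 10  regs=(0,9,11,6,10,11,9,10)
  step pc=1: slti  $2, $2, 4  regs=(0,9,0,6,10,11,9,10)
  step pc=2: bne  $4, $1, L11  cond=T  regs=(0,9,0,6,10,11,9,10)
  step pc=3: nor  $3, $3, $6  regs=(0,9,0,65520,10,11,9,10)
  step pc=11: sub  $1, $6, $1  regs=(0,0,0,65520,10,11,9,10)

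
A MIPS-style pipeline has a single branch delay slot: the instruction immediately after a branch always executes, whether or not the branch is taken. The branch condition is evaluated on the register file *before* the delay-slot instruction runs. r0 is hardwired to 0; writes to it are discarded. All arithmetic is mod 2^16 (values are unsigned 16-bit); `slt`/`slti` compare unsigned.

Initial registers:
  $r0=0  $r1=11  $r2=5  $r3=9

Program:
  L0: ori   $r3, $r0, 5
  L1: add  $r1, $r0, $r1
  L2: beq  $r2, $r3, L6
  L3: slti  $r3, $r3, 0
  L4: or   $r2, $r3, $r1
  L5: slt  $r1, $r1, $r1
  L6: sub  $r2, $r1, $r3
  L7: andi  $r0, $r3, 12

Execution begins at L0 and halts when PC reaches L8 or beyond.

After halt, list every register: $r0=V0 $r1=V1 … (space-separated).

$r0=0 $r1=11 $r2=11 $r3=0

[0] ori   $r3, $r0, 5  →  {$r0:0, $r1:11, $r2:5, $r3:5}
[1] add  $r1, $r0, $r1  →  {$r0:0, $r1:11, $r2:5, $r3:5}
[2] beq  $r2, $r3, L6  →  {$r0:0, $r1:11, $r2:5, $r3:5}  ⟨branch taken⟩
[3] slti  $r3, $r3, 0  →  {$r0:0, $r1:11, $r2:5, $r3:0}
[6] sub  $r2, $r1, $r3  →  {$r0:0, $r1:11, $r2:11, $r3:0}
[7] andi  $r0, $r3, 12  →  {$r0:0, $r1:11, $r2:11, $r3:0}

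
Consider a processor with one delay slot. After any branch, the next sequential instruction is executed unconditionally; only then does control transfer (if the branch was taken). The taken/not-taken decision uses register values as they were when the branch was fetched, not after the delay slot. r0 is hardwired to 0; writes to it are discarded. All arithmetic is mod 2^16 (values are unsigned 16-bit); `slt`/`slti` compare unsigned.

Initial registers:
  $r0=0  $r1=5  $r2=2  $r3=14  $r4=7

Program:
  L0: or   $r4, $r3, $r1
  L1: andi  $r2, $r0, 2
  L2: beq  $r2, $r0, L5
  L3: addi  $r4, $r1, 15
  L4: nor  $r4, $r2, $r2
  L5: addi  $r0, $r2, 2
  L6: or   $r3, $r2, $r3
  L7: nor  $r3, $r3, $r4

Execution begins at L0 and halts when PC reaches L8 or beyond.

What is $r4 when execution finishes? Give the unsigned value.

20

  step pc=0: or   $r4, $r3, $r1  regs=(0,5,2,14,15)
  step pc=1: andi  $r2, $r0, 2  regs=(0,5,0,14,15)
  step pc=2: beq  $r2, $r0, L5  cond=T  regs=(0,5,0,14,15)
  step pc=3: addi  $r4, $r1, 15  regs=(0,5,0,14,20)
  step pc=5: addi  $r0, $r2, 2  regs=(0,5,0,14,20)
  step pc=6: or   $r3, $r2, $r3  regs=(0,5,0,14,20)
  step pc=7: nor  $r3, $r3, $r4  regs=(0,5,0,65505,20)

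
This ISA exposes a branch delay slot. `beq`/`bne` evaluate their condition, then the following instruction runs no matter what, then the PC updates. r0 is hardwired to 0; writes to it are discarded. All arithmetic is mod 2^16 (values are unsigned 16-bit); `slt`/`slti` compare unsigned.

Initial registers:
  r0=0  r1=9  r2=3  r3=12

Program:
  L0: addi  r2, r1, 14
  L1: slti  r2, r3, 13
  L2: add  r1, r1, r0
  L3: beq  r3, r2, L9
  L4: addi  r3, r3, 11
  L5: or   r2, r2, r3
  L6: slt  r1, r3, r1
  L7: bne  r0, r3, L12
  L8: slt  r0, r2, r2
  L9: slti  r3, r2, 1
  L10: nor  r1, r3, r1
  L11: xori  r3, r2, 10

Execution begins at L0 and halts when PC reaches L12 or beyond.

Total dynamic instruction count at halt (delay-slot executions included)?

9

#0 addi  r2, r1, 14 ; 0/9/23/12
#1 slti  r2, r3, 13 ; 0/9/1/12
#2 add  r1, r1, r0 ; 0/9/1/12
#3 beq  r3, r2, L9 ; 0/9/1/12 ; →fallthru
#4 addi  r3, r3, 11 ; 0/9/1/23
#5 or   r2, r2, r3 ; 0/9/23/23
#6 slt  r1, r3, r1 ; 0/0/23/23
#7 bne  r0, r3, L12 ; 0/0/23/23 ; →target
#8 slt  r0, r2, r2 ; 0/0/23/23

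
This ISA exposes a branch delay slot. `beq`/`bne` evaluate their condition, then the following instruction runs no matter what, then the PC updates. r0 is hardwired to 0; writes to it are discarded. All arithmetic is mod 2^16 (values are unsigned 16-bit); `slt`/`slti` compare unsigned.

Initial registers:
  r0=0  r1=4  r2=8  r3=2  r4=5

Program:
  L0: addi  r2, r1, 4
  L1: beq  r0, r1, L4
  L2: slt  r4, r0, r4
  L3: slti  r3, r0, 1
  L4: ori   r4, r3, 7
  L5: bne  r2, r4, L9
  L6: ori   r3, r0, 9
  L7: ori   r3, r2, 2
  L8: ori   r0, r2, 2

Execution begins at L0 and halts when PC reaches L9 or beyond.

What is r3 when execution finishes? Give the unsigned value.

9

  step pc=0: addi  r2, r1, 4  regs=(0,4,8,2,5)
  step pc=1: beq  r0, r1, L4  cond=F  regs=(0,4,8,2,5)
  step pc=2: slt  r4, r0, r4  regs=(0,4,8,2,1)
  step pc=3: slti  r3, r0, 1  regs=(0,4,8,1,1)
  step pc=4: ori   r4, r3, 7  regs=(0,4,8,1,7)
  step pc=5: bne  r2, r4, L9  cond=T  regs=(0,4,8,1,7)
  step pc=6: ori   r3, r0, 9  regs=(0,4,8,9,7)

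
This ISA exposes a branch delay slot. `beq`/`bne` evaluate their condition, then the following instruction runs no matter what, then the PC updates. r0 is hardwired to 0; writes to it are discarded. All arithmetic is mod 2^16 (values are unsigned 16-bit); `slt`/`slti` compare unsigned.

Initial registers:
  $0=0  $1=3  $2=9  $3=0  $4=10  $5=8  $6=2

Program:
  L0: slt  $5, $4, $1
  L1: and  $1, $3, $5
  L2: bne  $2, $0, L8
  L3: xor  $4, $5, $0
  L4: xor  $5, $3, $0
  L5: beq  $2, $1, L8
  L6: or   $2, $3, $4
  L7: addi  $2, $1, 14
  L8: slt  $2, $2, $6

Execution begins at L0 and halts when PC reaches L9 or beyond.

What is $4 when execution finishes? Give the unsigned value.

0

[0] slt  $5, $4, $1  →  {$0:0, $1:3, $2:9, $3:0, $4:10, $5:0, $6:2}
[1] and  $1, $3, $5  →  {$0:0, $1:0, $2:9, $3:0, $4:10, $5:0, $6:2}
[2] bne  $2, $0, L8  →  {$0:0, $1:0, $2:9, $3:0, $4:10, $5:0, $6:2}  ⟨branch taken⟩
[3] xor  $4, $5, $0  →  {$0:0, $1:0, $2:9, $3:0, $4:0, $5:0, $6:2}
[8] slt  $2, $2, $6  →  {$0:0, $1:0, $2:0, $3:0, $4:0, $5:0, $6:2}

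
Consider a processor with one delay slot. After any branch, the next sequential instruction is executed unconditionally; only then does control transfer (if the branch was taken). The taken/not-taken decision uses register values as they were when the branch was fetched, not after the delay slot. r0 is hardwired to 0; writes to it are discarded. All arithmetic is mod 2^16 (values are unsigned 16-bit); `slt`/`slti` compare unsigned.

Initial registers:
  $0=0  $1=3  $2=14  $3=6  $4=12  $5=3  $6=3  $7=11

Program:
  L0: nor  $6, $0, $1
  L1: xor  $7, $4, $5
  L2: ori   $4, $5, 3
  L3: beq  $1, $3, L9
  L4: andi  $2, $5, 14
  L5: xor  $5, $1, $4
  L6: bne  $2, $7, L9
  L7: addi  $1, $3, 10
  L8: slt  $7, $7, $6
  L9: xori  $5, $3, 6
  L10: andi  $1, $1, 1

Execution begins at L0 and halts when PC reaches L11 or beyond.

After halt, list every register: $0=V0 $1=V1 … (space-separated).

  step pc=0: nor  $6, $0, $1  regs=(0,3,14,6,12,3,65532,11)
  step pc=1: xor  $7, $4, $5  regs=(0,3,14,6,12,3,65532,15)
  step pc=2: ori   $4, $5, 3  regs=(0,3,14,6,3,3,65532,15)
  step pc=3: beq  $1, $3, L9  cond=F  regs=(0,3,14,6,3,3,65532,15)
  step pc=4: andi  $2, $5, 14  regs=(0,3,2,6,3,3,65532,15)
  step pc=5: xor  $5, $1, $4  regs=(0,3,2,6,3,0,65532,15)
  step pc=6: bne  $2, $7, L9  cond=T  regs=(0,3,2,6,3,0,65532,15)
  step pc=7: addi  $1, $3, 10  regs=(0,16,2,6,3,0,65532,15)
  step pc=9: xori  $5, $3, 6  regs=(0,16,2,6,3,0,65532,15)
  step pc=10: andi  $1, $1, 1  regs=(0,0,2,6,3,0,65532,15)

$0=0 $1=0 $2=2 $3=6 $4=3 $5=0 $6=65532 $7=15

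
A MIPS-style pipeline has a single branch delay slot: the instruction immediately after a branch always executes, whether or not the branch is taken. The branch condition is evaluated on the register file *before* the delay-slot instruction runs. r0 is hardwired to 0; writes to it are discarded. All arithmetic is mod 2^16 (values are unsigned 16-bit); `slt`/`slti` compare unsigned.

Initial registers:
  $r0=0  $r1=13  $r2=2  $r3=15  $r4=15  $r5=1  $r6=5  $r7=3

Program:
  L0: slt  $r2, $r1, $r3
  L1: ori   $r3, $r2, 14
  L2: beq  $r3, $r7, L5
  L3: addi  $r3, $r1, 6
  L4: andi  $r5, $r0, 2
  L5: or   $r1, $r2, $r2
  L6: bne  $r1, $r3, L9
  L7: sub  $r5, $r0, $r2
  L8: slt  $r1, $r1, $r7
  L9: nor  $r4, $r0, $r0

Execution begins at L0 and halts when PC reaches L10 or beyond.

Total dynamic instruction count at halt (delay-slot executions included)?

PC=0  slt  $r2, $r1, $r3     | $r0=0 $r1=13 $r2=1 $r3=15 $r4=15 $r5=1 $r6=5 $r7=3
PC=1  ori   $r3, $r2, 14     | $r0=0 $r1=13 $r2=1 $r3=15 $r4=15 $r5=1 $r6=5 $r7=3
PC=2  beq  $r3, $r7, L5      | $r0=0 $r1=13 $r2=1 $r3=15 $r4=15 $r5=1 $r6=5 $r7=3  [not taken]
PC=3  addi  $r3, $r1, 6      | $r0=0 $r1=13 $r2=1 $r3=19 $r4=15 $r5=1 $r6=5 $r7=3
PC=4  andi  $r5, $r0, 2      | $r0=0 $r1=13 $r2=1 $r3=19 $r4=15 $r5=0 $r6=5 $r7=3
PC=5  or   $r1, $r2, $r2     | $r0=0 $r1=1 $r2=1 $r3=19 $r4=15 $r5=0 $r6=5 $r7=3
PC=6  bne  $r1, $r3, L9      | $r0=0 $r1=1 $r2=1 $r3=19 $r4=15 $r5=0 $r6=5 $r7=3  [TAKEN]
PC=7  sub  $r5, $r0, $r2     | $r0=0 $r1=1 $r2=1 $r3=19 $r4=15 $r5=65535 $r6=5 $r7=3
PC=9  nor  $r4, $r0, $r0     | $r0=0 $r1=1 $r2=1 $r3=19 $r4=65535 $r5=65535 $r6=5 $r7=3

9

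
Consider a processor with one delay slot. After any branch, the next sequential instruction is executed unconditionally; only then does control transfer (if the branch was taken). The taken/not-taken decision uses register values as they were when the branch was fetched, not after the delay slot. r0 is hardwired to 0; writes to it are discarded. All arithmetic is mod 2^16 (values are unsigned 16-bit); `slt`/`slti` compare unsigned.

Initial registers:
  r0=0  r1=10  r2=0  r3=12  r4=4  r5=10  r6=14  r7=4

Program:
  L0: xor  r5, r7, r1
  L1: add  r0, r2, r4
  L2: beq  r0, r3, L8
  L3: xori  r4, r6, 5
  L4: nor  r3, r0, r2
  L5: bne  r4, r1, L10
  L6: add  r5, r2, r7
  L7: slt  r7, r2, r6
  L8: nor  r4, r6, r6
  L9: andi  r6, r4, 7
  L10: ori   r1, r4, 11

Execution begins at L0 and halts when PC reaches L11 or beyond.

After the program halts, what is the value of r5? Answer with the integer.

4

  step pc=0: xor  r5, r7, r1  regs=(0,10,0,12,4,14,14,4)
  step pc=1: add  r0, r2, r4  regs=(0,10,0,12,4,14,14,4)
  step pc=2: beq  r0, r3, L8  cond=F  regs=(0,10,0,12,4,14,14,4)
  step pc=3: xori  r4, r6, 5  regs=(0,10,0,12,11,14,14,4)
  step pc=4: nor  r3, r0, r2  regs=(0,10,0,65535,11,14,14,4)
  step pc=5: bne  r4, r1, L10  cond=T  regs=(0,10,0,65535,11,14,14,4)
  step pc=6: add  r5, r2, r7  regs=(0,10,0,65535,11,4,14,4)
  step pc=10: ori   r1, r4, 11  regs=(0,11,0,65535,11,4,14,4)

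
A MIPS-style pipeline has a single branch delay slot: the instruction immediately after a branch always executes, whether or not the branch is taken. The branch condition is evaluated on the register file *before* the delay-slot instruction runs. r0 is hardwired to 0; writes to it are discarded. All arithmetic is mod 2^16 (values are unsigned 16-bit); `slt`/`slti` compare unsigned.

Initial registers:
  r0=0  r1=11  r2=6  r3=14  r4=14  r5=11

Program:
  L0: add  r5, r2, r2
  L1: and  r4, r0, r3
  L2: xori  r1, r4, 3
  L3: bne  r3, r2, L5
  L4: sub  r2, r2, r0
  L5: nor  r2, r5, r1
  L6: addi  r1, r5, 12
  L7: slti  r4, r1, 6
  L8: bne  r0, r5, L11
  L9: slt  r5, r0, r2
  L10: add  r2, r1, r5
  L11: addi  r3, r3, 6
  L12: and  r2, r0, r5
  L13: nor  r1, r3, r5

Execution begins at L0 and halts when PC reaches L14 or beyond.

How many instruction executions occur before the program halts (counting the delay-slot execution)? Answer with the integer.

PC=0  add  r5, r2, r2        | r0=0 r1=11 r2=6 r3=14 r4=14 r5=12
PC=1  and  r4, r0, r3        | r0=0 r1=11 r2=6 r3=14 r4=0 r5=12
PC=2  xori  r1, r4, 3        | r0=0 r1=3 r2=6 r3=14 r4=0 r5=12
PC=3  bne  r3, r2, L5        | r0=0 r1=3 r2=6 r3=14 r4=0 r5=12  [TAKEN]
PC=4  sub  r2, r2, r0        | r0=0 r1=3 r2=6 r3=14 r4=0 r5=12
PC=5  nor  r2, r5, r1        | r0=0 r1=3 r2=65520 r3=14 r4=0 r5=12
PC=6  addi  r1, r5, 12       | r0=0 r1=24 r2=65520 r3=14 r4=0 r5=12
PC=7  slti  r4, r1, 6        | r0=0 r1=24 r2=65520 r3=14 r4=0 r5=12
PC=8  bne  r0, r5, L11       | r0=0 r1=24 r2=65520 r3=14 r4=0 r5=12  [TAKEN]
PC=9  slt  r5, r0, r2        | r0=0 r1=24 r2=65520 r3=14 r4=0 r5=1
PC=11 addi  r3, r3, 6        | r0=0 r1=24 r2=65520 r3=20 r4=0 r5=1
PC=12 and  r2, r0, r5        | r0=0 r1=24 r2=0 r3=20 r4=0 r5=1
PC=13 nor  r1, r3, r5        | r0=0 r1=65514 r2=0 r3=20 r4=0 r5=1

13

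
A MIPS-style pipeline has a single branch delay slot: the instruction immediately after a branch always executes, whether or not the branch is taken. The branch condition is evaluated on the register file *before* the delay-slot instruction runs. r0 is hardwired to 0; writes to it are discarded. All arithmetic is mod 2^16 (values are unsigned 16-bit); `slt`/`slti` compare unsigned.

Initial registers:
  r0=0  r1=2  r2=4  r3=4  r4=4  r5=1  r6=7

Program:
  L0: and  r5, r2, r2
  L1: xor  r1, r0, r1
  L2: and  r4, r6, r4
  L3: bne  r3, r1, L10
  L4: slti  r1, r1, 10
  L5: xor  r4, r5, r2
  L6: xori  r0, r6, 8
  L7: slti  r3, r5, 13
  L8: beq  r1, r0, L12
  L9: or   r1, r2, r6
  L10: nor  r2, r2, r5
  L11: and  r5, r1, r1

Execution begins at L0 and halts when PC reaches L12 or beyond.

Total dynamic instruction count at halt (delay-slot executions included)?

#0 and  r5, r2, r2 ; 0/2/4/4/4/4/7
#1 xor  r1, r0, r1 ; 0/2/4/4/4/4/7
#2 and  r4, r6, r4 ; 0/2/4/4/4/4/7
#3 bne  r3, r1, L10 ; 0/2/4/4/4/4/7 ; →target
#4 slti  r1, r1, 10 ; 0/1/4/4/4/4/7
#10 nor  r2, r2, r5 ; 0/1/65531/4/4/4/7
#11 and  r5, r1, r1 ; 0/1/65531/4/4/1/7

7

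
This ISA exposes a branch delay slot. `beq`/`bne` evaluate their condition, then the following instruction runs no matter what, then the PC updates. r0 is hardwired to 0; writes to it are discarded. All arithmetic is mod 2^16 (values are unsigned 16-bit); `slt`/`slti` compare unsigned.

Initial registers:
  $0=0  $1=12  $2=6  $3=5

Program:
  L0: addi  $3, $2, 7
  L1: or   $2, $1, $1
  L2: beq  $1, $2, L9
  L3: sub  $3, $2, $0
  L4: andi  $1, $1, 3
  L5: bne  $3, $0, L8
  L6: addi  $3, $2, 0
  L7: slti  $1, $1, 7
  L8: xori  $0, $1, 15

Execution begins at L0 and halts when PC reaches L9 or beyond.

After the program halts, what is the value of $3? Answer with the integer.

12

[0] addi  $3, $2, 7  →  {$0:0, $1:12, $2:6, $3:13}
[1] or   $2, $1, $1  →  {$0:0, $1:12, $2:12, $3:13}
[2] beq  $1, $2, L9  →  {$0:0, $1:12, $2:12, $3:13}  ⟨branch taken⟩
[3] sub  $3, $2, $0  →  {$0:0, $1:12, $2:12, $3:12}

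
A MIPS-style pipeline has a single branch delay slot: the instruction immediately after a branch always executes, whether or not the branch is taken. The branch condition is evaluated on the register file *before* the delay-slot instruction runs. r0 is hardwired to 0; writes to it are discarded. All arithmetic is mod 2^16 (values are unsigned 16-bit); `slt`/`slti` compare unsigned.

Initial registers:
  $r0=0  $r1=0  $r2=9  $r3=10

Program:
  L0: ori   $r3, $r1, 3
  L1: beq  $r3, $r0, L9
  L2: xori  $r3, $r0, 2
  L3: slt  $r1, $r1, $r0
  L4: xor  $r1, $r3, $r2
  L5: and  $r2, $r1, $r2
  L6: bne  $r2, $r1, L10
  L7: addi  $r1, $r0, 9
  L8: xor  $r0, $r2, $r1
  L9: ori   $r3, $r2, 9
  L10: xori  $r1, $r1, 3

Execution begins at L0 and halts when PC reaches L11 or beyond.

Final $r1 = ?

#0 ori   $r3, $r1, 3 ; 0/0/9/3
#1 beq  $r3, $r0, L9 ; 0/0/9/3 ; →fallthru
#2 xori  $r3, $r0, 2 ; 0/0/9/2
#3 slt  $r1, $r1, $r0 ; 0/0/9/2
#4 xor  $r1, $r3, $r2 ; 0/11/9/2
#5 and  $r2, $r1, $r2 ; 0/11/9/2
#6 bne  $r2, $r1, L10 ; 0/11/9/2 ; →target
#7 addi  $r1, $r0, 9 ; 0/9/9/2
#10 xori  $r1, $r1, 3 ; 0/10/9/2

10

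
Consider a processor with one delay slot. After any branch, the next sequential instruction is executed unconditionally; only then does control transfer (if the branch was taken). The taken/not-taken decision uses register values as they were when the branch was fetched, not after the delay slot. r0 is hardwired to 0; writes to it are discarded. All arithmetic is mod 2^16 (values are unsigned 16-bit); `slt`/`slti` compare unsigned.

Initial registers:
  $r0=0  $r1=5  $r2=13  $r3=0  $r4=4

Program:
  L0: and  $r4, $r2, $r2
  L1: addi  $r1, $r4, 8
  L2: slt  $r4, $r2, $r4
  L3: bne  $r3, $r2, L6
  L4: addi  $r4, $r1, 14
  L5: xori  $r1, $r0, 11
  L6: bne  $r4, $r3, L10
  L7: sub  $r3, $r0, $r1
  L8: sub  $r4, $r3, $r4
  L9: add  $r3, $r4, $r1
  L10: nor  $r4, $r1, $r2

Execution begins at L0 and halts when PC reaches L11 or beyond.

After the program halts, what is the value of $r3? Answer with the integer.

65515

#0 and  $r4, $r2, $r2 ; 0/5/13/0/13
#1 addi  $r1, $r4, 8 ; 0/21/13/0/13
#2 slt  $r4, $r2, $r4 ; 0/21/13/0/0
#3 bne  $r3, $r2, L6 ; 0/21/13/0/0 ; →target
#4 addi  $r4, $r1, 14 ; 0/21/13/0/35
#6 bne  $r4, $r3, L10 ; 0/21/13/0/35 ; →target
#7 sub  $r3, $r0, $r1 ; 0/21/13/65515/35
#10 nor  $r4, $r1, $r2 ; 0/21/13/65515/65506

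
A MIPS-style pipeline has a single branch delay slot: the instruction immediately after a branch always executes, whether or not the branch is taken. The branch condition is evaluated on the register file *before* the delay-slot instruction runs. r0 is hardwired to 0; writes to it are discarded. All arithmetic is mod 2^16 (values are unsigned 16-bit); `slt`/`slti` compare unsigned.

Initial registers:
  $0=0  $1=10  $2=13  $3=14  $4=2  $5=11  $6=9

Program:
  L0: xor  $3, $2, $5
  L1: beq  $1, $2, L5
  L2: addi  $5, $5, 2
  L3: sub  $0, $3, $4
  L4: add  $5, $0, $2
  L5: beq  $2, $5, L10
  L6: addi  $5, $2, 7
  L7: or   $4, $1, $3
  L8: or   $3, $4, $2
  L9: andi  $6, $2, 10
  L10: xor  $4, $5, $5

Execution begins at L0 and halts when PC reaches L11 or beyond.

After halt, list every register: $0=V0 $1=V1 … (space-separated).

$0=0 $1=10 $2=13 $3=6 $4=0 $5=20 $6=9

#0 xor  $3, $2, $5 ; 0/10/13/6/2/11/9
#1 beq  $1, $2, L5 ; 0/10/13/6/2/11/9 ; →fallthru
#2 addi  $5, $5, 2 ; 0/10/13/6/2/13/9
#3 sub  $0, $3, $4 ; 0/10/13/6/2/13/9
#4 add  $5, $0, $2 ; 0/10/13/6/2/13/9
#5 beq  $2, $5, L10 ; 0/10/13/6/2/13/9 ; →target
#6 addi  $5, $2, 7 ; 0/10/13/6/2/20/9
#10 xor  $4, $5, $5 ; 0/10/13/6/0/20/9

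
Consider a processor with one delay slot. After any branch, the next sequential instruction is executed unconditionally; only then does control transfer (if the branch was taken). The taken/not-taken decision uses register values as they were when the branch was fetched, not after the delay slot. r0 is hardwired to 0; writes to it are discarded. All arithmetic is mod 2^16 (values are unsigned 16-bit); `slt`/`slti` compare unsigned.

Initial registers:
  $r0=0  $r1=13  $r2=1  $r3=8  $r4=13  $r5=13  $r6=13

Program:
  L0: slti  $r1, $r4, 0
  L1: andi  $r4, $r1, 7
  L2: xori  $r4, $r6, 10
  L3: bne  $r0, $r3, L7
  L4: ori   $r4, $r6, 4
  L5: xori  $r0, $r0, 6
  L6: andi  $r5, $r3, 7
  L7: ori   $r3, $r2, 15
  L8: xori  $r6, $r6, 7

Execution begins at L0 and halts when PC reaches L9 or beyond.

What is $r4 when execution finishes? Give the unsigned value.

  step pc=0: slti  $r1, $r4, 0  regs=(0,0,1,8,13,13,13)
  step pc=1: andi  $r4, $r1, 7  regs=(0,0,1,8,0,13,13)
  step pc=2: xori  $r4, $r6, 10  regs=(0,0,1,8,7,13,13)
  step pc=3: bne  $r0, $r3, L7  cond=T  regs=(0,0,1,8,7,13,13)
  step pc=4: ori   $r4, $r6, 4  regs=(0,0,1,8,13,13,13)
  step pc=7: ori   $r3, $r2, 15  regs=(0,0,1,15,13,13,13)
  step pc=8: xori  $r6, $r6, 7  regs=(0,0,1,15,13,13,10)

13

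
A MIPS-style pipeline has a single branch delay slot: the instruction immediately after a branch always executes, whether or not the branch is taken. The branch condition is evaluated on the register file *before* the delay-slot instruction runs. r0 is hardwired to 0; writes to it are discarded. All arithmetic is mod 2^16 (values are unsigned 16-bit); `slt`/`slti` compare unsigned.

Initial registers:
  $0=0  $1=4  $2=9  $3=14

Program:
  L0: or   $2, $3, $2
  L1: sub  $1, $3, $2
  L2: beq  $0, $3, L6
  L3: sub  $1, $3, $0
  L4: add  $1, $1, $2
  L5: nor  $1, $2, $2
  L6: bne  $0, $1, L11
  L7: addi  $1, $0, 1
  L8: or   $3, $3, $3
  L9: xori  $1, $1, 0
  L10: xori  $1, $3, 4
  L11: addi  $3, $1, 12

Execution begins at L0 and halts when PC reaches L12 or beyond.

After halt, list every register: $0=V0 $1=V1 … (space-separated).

$0=0 $1=1 $2=15 $3=13

  step pc=0: or   $2, $3, $2  regs=(0,4,15,14)
  step pc=1: sub  $1, $3, $2  regs=(0,65535,15,14)
  step pc=2: beq  $0, $3, L6  cond=F  regs=(0,65535,15,14)
  step pc=3: sub  $1, $3, $0  regs=(0,14,15,14)
  step pc=4: add  $1, $1, $2  regs=(0,29,15,14)
  step pc=5: nor  $1, $2, $2  regs=(0,65520,15,14)
  step pc=6: bne  $0, $1, L11  cond=T  regs=(0,65520,15,14)
  step pc=7: addi  $1, $0, 1  regs=(0,1,15,14)
  step pc=11: addi  $3, $1, 12  regs=(0,1,15,13)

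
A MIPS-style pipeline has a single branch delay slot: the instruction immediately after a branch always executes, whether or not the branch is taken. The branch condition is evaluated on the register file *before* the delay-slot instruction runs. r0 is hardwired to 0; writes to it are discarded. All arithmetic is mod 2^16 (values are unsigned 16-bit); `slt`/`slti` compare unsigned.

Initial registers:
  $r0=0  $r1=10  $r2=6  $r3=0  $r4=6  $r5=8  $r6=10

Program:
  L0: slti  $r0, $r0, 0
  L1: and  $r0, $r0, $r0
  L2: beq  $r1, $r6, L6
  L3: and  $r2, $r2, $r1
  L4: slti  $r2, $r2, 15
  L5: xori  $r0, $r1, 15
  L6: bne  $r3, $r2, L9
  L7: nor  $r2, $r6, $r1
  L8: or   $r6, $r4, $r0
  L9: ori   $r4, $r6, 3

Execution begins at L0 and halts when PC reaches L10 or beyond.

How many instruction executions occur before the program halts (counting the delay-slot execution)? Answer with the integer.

#0 slti  $r0, $r0, 0 ; 0/10/6/0/6/8/10
#1 and  $r0, $r0, $r0 ; 0/10/6/0/6/8/10
#2 beq  $r1, $r6, L6 ; 0/10/6/0/6/8/10 ; →target
#3 and  $r2, $r2, $r1 ; 0/10/2/0/6/8/10
#6 bne  $r3, $r2, L9 ; 0/10/2/0/6/8/10 ; →target
#7 nor  $r2, $r6, $r1 ; 0/10/65525/0/6/8/10
#9 ori   $r4, $r6, 3 ; 0/10/65525/0/11/8/10

7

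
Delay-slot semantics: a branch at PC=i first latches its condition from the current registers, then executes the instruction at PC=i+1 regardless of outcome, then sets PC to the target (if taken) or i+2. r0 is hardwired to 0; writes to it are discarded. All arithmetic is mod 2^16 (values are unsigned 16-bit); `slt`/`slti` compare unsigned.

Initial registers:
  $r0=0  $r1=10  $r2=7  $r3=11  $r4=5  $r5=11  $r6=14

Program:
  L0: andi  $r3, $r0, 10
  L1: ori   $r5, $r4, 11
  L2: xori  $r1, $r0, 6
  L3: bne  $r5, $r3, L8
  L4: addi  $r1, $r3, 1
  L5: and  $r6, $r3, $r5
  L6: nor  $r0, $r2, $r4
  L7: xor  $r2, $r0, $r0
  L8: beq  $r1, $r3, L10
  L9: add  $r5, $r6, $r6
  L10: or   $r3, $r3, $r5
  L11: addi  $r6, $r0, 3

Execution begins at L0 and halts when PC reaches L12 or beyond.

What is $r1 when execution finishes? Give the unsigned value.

#0 andi  $r3, $r0, 10 ; 0/10/7/0/5/11/14
#1 ori   $r5, $r4, 11 ; 0/10/7/0/5/15/14
#2 xori  $r1, $r0, 6 ; 0/6/7/0/5/15/14
#3 bne  $r5, $r3, L8 ; 0/6/7/0/5/15/14 ; →target
#4 addi  $r1, $r3, 1 ; 0/1/7/0/5/15/14
#8 beq  $r1, $r3, L10 ; 0/1/7/0/5/15/14 ; →fallthru
#9 add  $r5, $r6, $r6 ; 0/1/7/0/5/28/14
#10 or   $r3, $r3, $r5 ; 0/1/7/28/5/28/14
#11 addi  $r6, $r0, 3 ; 0/1/7/28/5/28/3

1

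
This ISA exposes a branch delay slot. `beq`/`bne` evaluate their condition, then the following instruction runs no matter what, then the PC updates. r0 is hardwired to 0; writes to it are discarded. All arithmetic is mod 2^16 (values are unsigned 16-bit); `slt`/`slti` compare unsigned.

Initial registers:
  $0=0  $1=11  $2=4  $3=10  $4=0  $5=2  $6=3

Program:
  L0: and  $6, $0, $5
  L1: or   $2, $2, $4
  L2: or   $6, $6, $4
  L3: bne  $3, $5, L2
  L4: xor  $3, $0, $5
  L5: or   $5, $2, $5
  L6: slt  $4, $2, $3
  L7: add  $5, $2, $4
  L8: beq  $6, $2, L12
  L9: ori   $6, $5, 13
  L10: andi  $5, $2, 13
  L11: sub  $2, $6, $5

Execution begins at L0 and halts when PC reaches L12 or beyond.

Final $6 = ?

  step pc=0: and  $6, $0, $5  regs=(0,11,4,10,0,2,0)
  step pc=1: or   $2, $2, $4  regs=(0,11,4,10,0,2,0)
  step pc=2: or   $6, $6, $4  regs=(0,11,4,10,0,2,0)
  step pc=3: bne  $3, $5, L2  cond=T  regs=(0,11,4,10,0,2,0)
  step pc=4: xor  $3, $0, $5  regs=(0,11,4,2,0,2,0)
  step pc=2: or   $6, $6, $4  regs=(0,11,4,2,0,2,0)
  step pc=3: bne  $3, $5, L2  cond=F  regs=(0,11,4,2,0,2,0)
  step pc=4: xor  $3, $0, $5  regs=(0,11,4,2,0,2,0)
  step pc=5: or   $5, $2, $5  regs=(0,11,4,2,0,6,0)
  step pc=6: slt  $4, $2, $3  regs=(0,11,4,2,0,6,0)
  step pc=7: add  $5, $2, $4  regs=(0,11,4,2,0,4,0)
  step pc=8: beq  $6, $2, L12  cond=F  regs=(0,11,4,2,0,4,0)
  step pc=9: ori   $6, $5, 13  regs=(0,11,4,2,0,4,13)
  step pc=10: andi  $5, $2, 13  regs=(0,11,4,2,0,4,13)
  step pc=11: sub  $2, $6, $5  regs=(0,11,9,2,0,4,13)

13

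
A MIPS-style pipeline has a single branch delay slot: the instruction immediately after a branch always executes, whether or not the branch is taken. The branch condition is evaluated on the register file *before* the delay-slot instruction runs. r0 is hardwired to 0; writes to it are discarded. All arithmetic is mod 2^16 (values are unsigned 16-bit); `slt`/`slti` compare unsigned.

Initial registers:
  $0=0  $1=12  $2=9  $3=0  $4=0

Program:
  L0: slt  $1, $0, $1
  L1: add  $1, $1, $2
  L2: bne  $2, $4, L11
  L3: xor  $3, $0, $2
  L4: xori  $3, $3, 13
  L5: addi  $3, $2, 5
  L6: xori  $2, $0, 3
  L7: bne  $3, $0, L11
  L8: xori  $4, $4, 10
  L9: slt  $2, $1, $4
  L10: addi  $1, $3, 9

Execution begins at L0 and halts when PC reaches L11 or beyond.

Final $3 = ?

9

#0 slt  $1, $0, $1 ; 0/1/9/0/0
#1 add  $1, $1, $2 ; 0/10/9/0/0
#2 bne  $2, $4, L11 ; 0/10/9/0/0 ; →target
#3 xor  $3, $0, $2 ; 0/10/9/9/0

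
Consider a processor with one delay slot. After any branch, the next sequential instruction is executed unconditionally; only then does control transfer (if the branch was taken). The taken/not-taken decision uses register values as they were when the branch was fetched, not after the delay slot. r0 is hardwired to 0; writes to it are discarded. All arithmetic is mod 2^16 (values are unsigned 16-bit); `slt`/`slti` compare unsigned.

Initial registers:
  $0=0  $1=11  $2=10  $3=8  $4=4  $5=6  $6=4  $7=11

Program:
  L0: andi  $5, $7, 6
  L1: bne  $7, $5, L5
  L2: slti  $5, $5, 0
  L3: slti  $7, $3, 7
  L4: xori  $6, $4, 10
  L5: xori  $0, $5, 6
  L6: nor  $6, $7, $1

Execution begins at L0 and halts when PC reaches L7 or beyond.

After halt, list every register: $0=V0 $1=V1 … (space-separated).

$0=0 $1=11 $2=10 $3=8 $4=4 $5=0 $6=65524 $7=11

#0 andi  $5, $7, 6 ; 0/11/10/8/4/2/4/11
#1 bne  $7, $5, L5 ; 0/11/10/8/4/2/4/11 ; →target
#2 slti  $5, $5, 0 ; 0/11/10/8/4/0/4/11
#5 xori  $0, $5, 6 ; 0/11/10/8/4/0/4/11
#6 nor  $6, $7, $1 ; 0/11/10/8/4/0/65524/11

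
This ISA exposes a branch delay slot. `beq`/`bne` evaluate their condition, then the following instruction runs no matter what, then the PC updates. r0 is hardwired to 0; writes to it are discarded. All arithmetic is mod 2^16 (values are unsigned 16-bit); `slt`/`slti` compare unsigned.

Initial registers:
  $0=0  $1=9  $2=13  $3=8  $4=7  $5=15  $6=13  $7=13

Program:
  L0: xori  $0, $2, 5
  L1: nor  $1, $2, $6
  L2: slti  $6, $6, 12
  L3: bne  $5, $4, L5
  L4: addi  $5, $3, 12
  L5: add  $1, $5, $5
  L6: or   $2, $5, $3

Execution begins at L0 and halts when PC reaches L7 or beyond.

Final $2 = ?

[0] xori  $0, $2, 5  →  {$0:0, $1:9, $2:13, $3:8, $4:7, $5:15, $6:13, $7:13}
[1] nor  $1, $2, $6  →  {$0:0, $1:65522, $2:13, $3:8, $4:7, $5:15, $6:13, $7:13}
[2] slti  $6, $6, 12  →  {$0:0, $1:65522, $2:13, $3:8, $4:7, $5:15, $6:0, $7:13}
[3] bne  $5, $4, L5  →  {$0:0, $1:65522, $2:13, $3:8, $4:7, $5:15, $6:0, $7:13}  ⟨branch taken⟩
[4] addi  $5, $3, 12  →  {$0:0, $1:65522, $2:13, $3:8, $4:7, $5:20, $6:0, $7:13}
[5] add  $1, $5, $5  →  {$0:0, $1:40, $2:13, $3:8, $4:7, $5:20, $6:0, $7:13}
[6] or   $2, $5, $3  →  {$0:0, $1:40, $2:28, $3:8, $4:7, $5:20, $6:0, $7:13}

28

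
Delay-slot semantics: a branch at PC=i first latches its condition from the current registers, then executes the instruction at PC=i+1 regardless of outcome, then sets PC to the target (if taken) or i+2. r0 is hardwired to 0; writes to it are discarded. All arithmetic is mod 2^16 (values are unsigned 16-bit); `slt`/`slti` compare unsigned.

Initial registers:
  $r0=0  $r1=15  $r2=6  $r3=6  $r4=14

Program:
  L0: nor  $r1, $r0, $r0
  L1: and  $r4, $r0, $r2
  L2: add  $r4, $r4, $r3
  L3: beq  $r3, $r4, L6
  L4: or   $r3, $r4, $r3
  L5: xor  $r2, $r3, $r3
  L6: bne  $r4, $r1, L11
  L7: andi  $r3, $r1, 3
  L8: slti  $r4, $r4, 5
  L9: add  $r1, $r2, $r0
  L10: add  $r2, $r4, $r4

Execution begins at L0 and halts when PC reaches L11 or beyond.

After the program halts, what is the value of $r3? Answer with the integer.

#0 nor  $r1, $r0, $r0 ; 0/65535/6/6/14
#1 and  $r4, $r0, $r2 ; 0/65535/6/6/0
#2 add  $r4, $r4, $r3 ; 0/65535/6/6/6
#3 beq  $r3, $r4, L6 ; 0/65535/6/6/6 ; →target
#4 or   $r3, $r4, $r3 ; 0/65535/6/6/6
#6 bne  $r4, $r1, L11 ; 0/65535/6/6/6 ; →target
#7 andi  $r3, $r1, 3 ; 0/65535/6/3/6

3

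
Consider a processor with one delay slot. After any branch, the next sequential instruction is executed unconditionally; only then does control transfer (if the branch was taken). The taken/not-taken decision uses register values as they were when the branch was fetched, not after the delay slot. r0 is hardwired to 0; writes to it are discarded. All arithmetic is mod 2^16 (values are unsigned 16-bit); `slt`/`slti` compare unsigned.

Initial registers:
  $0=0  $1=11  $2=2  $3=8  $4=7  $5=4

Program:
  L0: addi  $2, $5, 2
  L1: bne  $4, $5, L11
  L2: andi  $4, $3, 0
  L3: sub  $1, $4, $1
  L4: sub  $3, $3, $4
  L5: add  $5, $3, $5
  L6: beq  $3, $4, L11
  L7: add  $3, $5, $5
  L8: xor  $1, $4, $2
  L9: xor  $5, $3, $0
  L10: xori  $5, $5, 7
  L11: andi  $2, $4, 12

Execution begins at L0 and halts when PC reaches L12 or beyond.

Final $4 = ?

#0 addi  $2, $5, 2 ; 0/11/6/8/7/4
#1 bne  $4, $5, L11 ; 0/11/6/8/7/4 ; →target
#2 andi  $4, $3, 0 ; 0/11/6/8/0/4
#11 andi  $2, $4, 12 ; 0/11/0/8/0/4

0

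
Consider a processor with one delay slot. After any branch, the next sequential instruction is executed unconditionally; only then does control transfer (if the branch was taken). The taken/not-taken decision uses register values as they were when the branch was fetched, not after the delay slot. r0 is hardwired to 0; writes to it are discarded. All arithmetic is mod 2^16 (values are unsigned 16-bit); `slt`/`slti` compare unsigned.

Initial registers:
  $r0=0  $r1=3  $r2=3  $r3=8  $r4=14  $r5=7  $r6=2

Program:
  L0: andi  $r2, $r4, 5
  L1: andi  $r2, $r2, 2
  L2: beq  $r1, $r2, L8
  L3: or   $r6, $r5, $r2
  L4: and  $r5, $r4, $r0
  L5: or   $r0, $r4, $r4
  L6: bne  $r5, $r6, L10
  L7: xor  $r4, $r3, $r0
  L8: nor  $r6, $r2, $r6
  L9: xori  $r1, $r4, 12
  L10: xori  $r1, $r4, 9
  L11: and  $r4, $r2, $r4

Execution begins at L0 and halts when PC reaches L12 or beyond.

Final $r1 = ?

PC=0  andi  $r2, $r4, 5      | $r0=0 $r1=3 $r2=4 $r3=8 $r4=14 $r5=7 $r6=2
PC=1  andi  $r2, $r2, 2      | $r0=0 $r1=3 $r2=0 $r3=8 $r4=14 $r5=7 $r6=2
PC=2  beq  $r1, $r2, L8      | $r0=0 $r1=3 $r2=0 $r3=8 $r4=14 $r5=7 $r6=2  [not taken]
PC=3  or   $r6, $r5, $r2     | $r0=0 $r1=3 $r2=0 $r3=8 $r4=14 $r5=7 $r6=7
PC=4  and  $r5, $r4, $r0     | $r0=0 $r1=3 $r2=0 $r3=8 $r4=14 $r5=0 $r6=7
PC=5  or   $r0, $r4, $r4     | $r0=0 $r1=3 $r2=0 $r3=8 $r4=14 $r5=0 $r6=7
PC=6  bne  $r5, $r6, L10     | $r0=0 $r1=3 $r2=0 $r3=8 $r4=14 $r5=0 $r6=7  [TAKEN]
PC=7  xor  $r4, $r3, $r0     | $r0=0 $r1=3 $r2=0 $r3=8 $r4=8 $r5=0 $r6=7
PC=10 xori  $r1, $r4, 9      | $r0=0 $r1=1 $r2=0 $r3=8 $r4=8 $r5=0 $r6=7
PC=11 and  $r4, $r2, $r4     | $r0=0 $r1=1 $r2=0 $r3=8 $r4=0 $r5=0 $r6=7

1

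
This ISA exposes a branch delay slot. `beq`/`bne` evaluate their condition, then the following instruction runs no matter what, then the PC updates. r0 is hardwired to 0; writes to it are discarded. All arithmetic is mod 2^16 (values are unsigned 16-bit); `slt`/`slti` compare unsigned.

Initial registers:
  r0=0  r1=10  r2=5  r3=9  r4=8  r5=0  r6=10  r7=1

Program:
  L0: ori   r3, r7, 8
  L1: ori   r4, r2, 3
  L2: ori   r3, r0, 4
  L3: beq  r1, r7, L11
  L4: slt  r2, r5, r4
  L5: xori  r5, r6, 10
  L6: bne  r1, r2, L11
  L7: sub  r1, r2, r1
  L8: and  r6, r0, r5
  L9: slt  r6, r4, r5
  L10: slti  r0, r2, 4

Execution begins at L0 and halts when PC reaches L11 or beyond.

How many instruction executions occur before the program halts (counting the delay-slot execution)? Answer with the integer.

8

  step pc=0: ori   r3, r7, 8  regs=(0,10,5,9,8,0,10,1)
  step pc=1: ori   r4, r2, 3  regs=(0,10,5,9,7,0,10,1)
  step pc=2: ori   r3, r0, 4  regs=(0,10,5,4,7,0,10,1)
  step pc=3: beq  r1, r7, L11  cond=F  regs=(0,10,5,4,7,0,10,1)
  step pc=4: slt  r2, r5, r4  regs=(0,10,1,4,7,0,10,1)
  step pc=5: xori  r5, r6, 10  regs=(0,10,1,4,7,0,10,1)
  step pc=6: bne  r1, r2, L11  cond=T  regs=(0,10,1,4,7,0,10,1)
  step pc=7: sub  r1, r2, r1  regs=(0,65527,1,4,7,0,10,1)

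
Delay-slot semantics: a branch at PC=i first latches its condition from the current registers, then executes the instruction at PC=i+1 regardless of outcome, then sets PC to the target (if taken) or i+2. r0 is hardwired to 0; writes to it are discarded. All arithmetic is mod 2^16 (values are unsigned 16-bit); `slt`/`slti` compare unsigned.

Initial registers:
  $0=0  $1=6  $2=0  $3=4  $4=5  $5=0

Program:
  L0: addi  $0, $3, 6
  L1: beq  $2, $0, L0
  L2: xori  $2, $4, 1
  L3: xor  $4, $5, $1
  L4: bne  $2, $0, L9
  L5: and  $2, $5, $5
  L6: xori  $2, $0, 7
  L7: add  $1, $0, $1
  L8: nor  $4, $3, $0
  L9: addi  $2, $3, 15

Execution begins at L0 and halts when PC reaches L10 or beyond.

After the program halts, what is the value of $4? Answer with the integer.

PC=0  addi  $0, $3, 6        | $0=0 $1=6 $2=0 $3=4 $4=5 $5=0
PC=1  beq  $2, $0, L0        | $0=0 $1=6 $2=0 $3=4 $4=5 $5=0  [TAKEN]
PC=2  xori  $2, $4, 1        | $0=0 $1=6 $2=4 $3=4 $4=5 $5=0
PC=0  addi  $0, $3, 6        | $0=0 $1=6 $2=4 $3=4 $4=5 $5=0
PC=1  beq  $2, $0, L0        | $0=0 $1=6 $2=4 $3=4 $4=5 $5=0  [not taken]
PC=2  xori  $2, $4, 1        | $0=0 $1=6 $2=4 $3=4 $4=5 $5=0
PC=3  xor  $4, $5, $1        | $0=0 $1=6 $2=4 $3=4 $4=6 $5=0
PC=4  bne  $2, $0, L9        | $0=0 $1=6 $2=4 $3=4 $4=6 $5=0  [TAKEN]
PC=5  and  $2, $5, $5        | $0=0 $1=6 $2=0 $3=4 $4=6 $5=0
PC=9  addi  $2, $3, 15       | $0=0 $1=6 $2=19 $3=4 $4=6 $5=0

6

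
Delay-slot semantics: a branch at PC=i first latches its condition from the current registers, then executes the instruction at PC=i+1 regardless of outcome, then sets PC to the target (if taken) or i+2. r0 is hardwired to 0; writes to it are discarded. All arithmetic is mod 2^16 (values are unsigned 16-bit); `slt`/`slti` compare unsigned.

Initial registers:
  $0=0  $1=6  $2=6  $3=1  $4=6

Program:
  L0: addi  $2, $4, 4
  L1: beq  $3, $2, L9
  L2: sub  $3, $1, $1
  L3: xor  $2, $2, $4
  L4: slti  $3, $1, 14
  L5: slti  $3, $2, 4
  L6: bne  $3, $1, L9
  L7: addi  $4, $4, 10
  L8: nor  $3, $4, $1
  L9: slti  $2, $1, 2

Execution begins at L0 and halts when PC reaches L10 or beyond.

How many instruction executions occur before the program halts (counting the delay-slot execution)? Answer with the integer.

PC=0  addi  $2, $4, 4        | $0=0 $1=6 $2=10 $3=1 $4=6
PC=1  beq  $3, $2, L9        | $0=0 $1=6 $2=10 $3=1 $4=6  [not taken]
PC=2  sub  $3, $1, $1        | $0=0 $1=6 $2=10 $3=0 $4=6
PC=3  xor  $2, $2, $4        | $0=0 $1=6 $2=12 $3=0 $4=6
PC=4  slti  $3, $1, 14       | $0=0 $1=6 $2=12 $3=1 $4=6
PC=5  slti  $3, $2, 4        | $0=0 $1=6 $2=12 $3=0 $4=6
PC=6  bne  $3, $1, L9        | $0=0 $1=6 $2=12 $3=0 $4=6  [TAKEN]
PC=7  addi  $4, $4, 10       | $0=0 $1=6 $2=12 $3=0 $4=16
PC=9  slti  $2, $1, 2        | $0=0 $1=6 $2=0 $3=0 $4=16

9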